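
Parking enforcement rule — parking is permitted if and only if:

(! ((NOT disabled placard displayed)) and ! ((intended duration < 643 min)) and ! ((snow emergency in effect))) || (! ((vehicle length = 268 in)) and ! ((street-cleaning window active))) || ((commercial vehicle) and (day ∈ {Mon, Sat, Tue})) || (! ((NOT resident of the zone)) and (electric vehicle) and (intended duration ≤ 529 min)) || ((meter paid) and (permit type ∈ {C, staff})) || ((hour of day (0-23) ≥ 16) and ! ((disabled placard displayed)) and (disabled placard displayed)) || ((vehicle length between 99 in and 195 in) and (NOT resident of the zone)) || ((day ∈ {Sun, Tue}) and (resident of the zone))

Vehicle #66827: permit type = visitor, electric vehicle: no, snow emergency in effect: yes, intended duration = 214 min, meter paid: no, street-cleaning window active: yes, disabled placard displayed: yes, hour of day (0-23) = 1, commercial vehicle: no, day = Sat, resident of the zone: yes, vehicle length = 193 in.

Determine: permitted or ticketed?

Atomic conditions:
  NOT disabled placard displayed: yes → false
  intended duration < 643 min: 214 < 643 is true
  snow emergency in effect: yes → true
  vehicle length = 268 in: 193 == 268 is false
  street-cleaning window active: yes → true
  commercial vehicle: no → false
  day ∈ {Mon, Sat, Tue}: Sat is in the set → true
  NOT resident of the zone: yes → false
  electric vehicle: no → false
  intended duration ≤ 529 min: 214 ≤ 529 is true
  meter paid: no → false
  permit type ∈ {C, staff}: visitor is not in the set → false
  hour of day (0-23) ≥ 16: 1 ≥ 16 is false
  disabled placard displayed: yes → true
  vehicle length between 99 in and 195 in: 193 in [99, 195] is true
  day ∈ {Sun, Tue}: Sat is not in the set → false
  resident of the zone: yes → true
Combine:
[1.1] NOT false = true
[1.2] NOT true = false
[1.3] NOT true = false
[1] true AND false AND false = false
[2.1] NOT false = true
[2.2] NOT true = false
[2] true AND false = false
[3] false AND true = false
[4.1] NOT false = true
[4] true AND false AND true = false
[5] false AND false = false
[6.2] NOT true = false
[6] false AND false AND true = false
[7] true AND false = false
[8] false AND true = false
[root] false OR false OR false OR false OR false OR false OR false OR false = false
Overall: false → ticketed

Ticketed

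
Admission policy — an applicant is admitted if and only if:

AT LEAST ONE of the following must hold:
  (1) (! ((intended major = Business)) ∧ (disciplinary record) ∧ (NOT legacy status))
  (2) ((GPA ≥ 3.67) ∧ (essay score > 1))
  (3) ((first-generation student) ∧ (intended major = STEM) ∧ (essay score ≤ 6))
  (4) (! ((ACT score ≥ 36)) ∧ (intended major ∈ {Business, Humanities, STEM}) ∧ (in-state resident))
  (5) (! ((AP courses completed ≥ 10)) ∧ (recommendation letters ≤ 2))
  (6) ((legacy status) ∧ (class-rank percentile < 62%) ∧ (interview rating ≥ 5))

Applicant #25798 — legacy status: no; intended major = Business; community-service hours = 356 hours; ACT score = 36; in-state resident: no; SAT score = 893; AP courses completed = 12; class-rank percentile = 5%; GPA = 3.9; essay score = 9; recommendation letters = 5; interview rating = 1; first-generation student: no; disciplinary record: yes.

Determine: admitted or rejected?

Admitted

Atomic conditions:
  intended major = Business: Business == Business is true
  disciplinary record: yes → true
  NOT legacy status: no → true
  GPA ≥ 3.67: 3.9 ≥ 3.67 is true
  essay score > 1: 9 > 1 is true
  first-generation student: no → false
  intended major = STEM: Business == STEM is false
  essay score ≤ 6: 9 ≤ 6 is false
  ACT score ≥ 36: 36 ≥ 36 is true
  intended major ∈ {Business, Humanities, STEM}: Business is in the set → true
  in-state resident: no → false
  AP courses completed ≥ 10: 12 ≥ 10 is true
  recommendation letters ≤ 2: 5 ≤ 2 is false
  legacy status: no → false
  class-rank percentile < 62%: 5 < 62 is true
  interview rating ≥ 5: 1 ≥ 5 is false
Combine:
[1.1] NOT true = false
[1] false AND true AND true = false
[2] true AND true = true
[3] false AND false AND false = false
[4.1] NOT true = false
[4] false AND true AND false = false
[5.1] NOT true = false
[5] false AND false = false
[6] false AND true AND false = false
[root] false OR true OR false OR false OR false OR false = true
Overall: true → admitted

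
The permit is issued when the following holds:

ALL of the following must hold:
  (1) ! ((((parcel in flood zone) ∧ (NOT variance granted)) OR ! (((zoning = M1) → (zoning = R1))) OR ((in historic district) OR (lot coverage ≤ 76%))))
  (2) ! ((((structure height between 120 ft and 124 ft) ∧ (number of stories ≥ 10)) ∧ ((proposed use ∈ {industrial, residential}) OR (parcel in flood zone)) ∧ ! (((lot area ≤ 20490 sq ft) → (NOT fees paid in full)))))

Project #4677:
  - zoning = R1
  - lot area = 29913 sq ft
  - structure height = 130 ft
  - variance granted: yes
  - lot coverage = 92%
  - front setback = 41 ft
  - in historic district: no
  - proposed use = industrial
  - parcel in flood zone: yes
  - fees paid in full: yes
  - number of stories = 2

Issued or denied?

Atomic conditions:
  parcel in flood zone: yes → true
  NOT variance granted: yes → false
  zoning = M1: R1 == M1 is false
  zoning = R1: R1 == R1 is true
  in historic district: no → false
  lot coverage ≤ 76%: 92 ≤ 76 is false
  structure height between 120 ft and 124 ft: 130 in [120, 124] is false
  number of stories ≥ 10: 2 ≥ 10 is false
  proposed use ∈ {industrial, residential}: industrial is in the set → true
  lot area ≤ 20490 sq ft: 29913 ≤ 20490 is false
  NOT fees paid in full: yes → false
Combine:
[1.1.1] true AND false = false
[1.1.2.1] false → true (antecedent false ⇒ implication holds) = true
[1.1.2] NOT true = false
[1.1.3] false OR false = false
[1.1] false OR false OR false = false
[1] NOT false = true
[2.1.1] false AND false = false
[2.1.2] true OR true = true
[2.1.3.1] false → false (antecedent false ⇒ implication holds) = true
[2.1.3] NOT true = false
[2.1] false AND true AND false = false
[2] NOT false = true
[root] true AND true = true
Overall: true → issued

Issued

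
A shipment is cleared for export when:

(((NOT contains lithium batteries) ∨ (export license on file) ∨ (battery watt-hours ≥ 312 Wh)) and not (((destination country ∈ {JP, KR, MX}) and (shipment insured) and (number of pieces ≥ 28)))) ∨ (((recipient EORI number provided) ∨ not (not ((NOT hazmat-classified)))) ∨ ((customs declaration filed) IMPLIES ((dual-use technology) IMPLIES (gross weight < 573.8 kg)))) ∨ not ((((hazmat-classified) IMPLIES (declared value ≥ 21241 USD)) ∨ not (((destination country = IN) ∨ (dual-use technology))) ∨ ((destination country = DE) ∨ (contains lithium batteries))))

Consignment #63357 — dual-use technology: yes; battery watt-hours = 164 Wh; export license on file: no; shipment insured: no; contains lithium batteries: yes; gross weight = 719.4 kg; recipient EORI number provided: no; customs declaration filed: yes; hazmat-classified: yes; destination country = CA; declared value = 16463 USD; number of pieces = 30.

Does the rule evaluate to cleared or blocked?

Atomic conditions:
  NOT contains lithium batteries: yes → false
  export license on file: no → false
  battery watt-hours ≥ 312 Wh: 164 ≥ 312 is false
  destination country ∈ {JP, KR, MX}: CA is not in the set → false
  shipment insured: no → false
  number of pieces ≥ 28: 30 ≥ 28 is true
  recipient EORI number provided: no → false
  NOT hazmat-classified: yes → false
  customs declaration filed: yes → true
  dual-use technology: yes → true
  gross weight < 573.8 kg: 719.4 < 573.8 is false
  hazmat-classified: yes → true
  declared value ≥ 21241 USD: 16463 ≥ 21241 is false
  destination country = IN: CA == IN is false
  destination country = DE: CA == DE is false
  contains lithium batteries: yes → true
Combine:
[1.1] false OR false OR false = false
[1.2.1] false AND false AND true = false
[1.2] NOT false = true
[1] false AND true = false
[2.1.2.1] NOT false = true
[2.1.2] NOT true = false
[2.1] false OR false = false
[2.2.2] true → false = false
[2.2] true → false = false
[2] false OR false = false
[3.1.1] true → false = false
[3.1.2.1] false OR true = true
[3.1.2] NOT true = false
[3.1.3] false OR true = true
[3.1] false OR false OR true = true
[3] NOT true = false
[root] false OR false OR false = false
Overall: false → blocked

Blocked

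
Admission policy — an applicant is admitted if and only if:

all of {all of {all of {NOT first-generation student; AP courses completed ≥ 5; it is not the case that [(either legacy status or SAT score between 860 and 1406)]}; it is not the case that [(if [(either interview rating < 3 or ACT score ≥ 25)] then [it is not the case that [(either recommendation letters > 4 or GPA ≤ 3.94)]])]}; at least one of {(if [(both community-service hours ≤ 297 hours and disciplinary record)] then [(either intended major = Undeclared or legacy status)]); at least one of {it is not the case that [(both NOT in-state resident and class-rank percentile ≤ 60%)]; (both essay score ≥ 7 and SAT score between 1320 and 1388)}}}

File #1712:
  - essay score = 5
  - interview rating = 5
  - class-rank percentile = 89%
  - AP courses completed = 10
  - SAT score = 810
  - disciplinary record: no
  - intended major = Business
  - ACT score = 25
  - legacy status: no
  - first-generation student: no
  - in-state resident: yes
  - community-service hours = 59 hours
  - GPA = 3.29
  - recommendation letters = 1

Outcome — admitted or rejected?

Atomic conditions:
  NOT first-generation student: no → true
  AP courses completed ≥ 5: 10 ≥ 5 is true
  legacy status: no → false
  SAT score between 860 and 1406: 810 in [860, 1406] is false
  interview rating < 3: 5 < 3 is false
  ACT score ≥ 25: 25 ≥ 25 is true
  recommendation letters > 4: 1 > 4 is false
  GPA ≤ 3.94: 3.29 ≤ 3.94 is true
  community-service hours ≤ 297 hours: 59 ≤ 297 is true
  disciplinary record: no → false
  intended major = Undeclared: Business == Undeclared is false
  NOT in-state resident: yes → false
  class-rank percentile ≤ 60%: 89 ≤ 60 is false
  essay score ≥ 7: 5 ≥ 7 is false
  SAT score between 1320 and 1388: 810 in [1320, 1388] is false
Combine:
[1.1.3.1] false OR false = false
[1.1.3] NOT false = true
[1.1] true AND true AND true = true
[1.2.1.1] false OR true = true
[1.2.1.2.1] false OR true = true
[1.2.1.2] NOT true = false
[1.2.1] true → false = false
[1.2] NOT false = true
[1] true AND true = true
[2.1.1] true AND false = false
[2.1.2] false OR false = false
[2.1] false → false (antecedent false ⇒ implication holds) = true
[2.2.1.1] false AND false = false
[2.2.1] NOT false = true
[2.2.2] false AND false = false
[2.2] true OR false = true
[2] true OR true = true
[root] true AND true = true
Overall: true → admitted

Admitted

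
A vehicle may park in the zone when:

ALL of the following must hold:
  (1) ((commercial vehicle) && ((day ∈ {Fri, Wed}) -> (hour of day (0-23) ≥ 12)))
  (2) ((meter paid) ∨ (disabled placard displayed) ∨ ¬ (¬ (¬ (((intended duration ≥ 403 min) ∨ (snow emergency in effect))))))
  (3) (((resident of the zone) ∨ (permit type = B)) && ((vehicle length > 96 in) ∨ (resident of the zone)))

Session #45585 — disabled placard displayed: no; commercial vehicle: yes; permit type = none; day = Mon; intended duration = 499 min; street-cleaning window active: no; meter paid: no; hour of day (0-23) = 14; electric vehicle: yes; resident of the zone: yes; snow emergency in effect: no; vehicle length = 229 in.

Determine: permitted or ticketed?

Ticketed

Atomic conditions:
  commercial vehicle: yes → true
  day ∈ {Fri, Wed}: Mon is not in the set → false
  hour of day (0-23) ≥ 12: 14 ≥ 12 is true
  meter paid: no → false
  disabled placard displayed: no → false
  intended duration ≥ 403 min: 499 ≥ 403 is true
  snow emergency in effect: no → false
  resident of the zone: yes → true
  permit type = B: none == B is false
  vehicle length > 96 in: 229 > 96 is true
Combine:
[1.2] false → true (antecedent false ⇒ implication holds) = true
[1] true AND true = true
[2.3.1.1.1] true OR false = true
[2.3.1.1] NOT true = false
[2.3.1] NOT false = true
[2.3] NOT true = false
[2] false OR false OR false = false
[3.1] true OR false = true
[3.2] true OR true = true
[3] true AND true = true
[root] true AND false AND true = false
Overall: false → ticketed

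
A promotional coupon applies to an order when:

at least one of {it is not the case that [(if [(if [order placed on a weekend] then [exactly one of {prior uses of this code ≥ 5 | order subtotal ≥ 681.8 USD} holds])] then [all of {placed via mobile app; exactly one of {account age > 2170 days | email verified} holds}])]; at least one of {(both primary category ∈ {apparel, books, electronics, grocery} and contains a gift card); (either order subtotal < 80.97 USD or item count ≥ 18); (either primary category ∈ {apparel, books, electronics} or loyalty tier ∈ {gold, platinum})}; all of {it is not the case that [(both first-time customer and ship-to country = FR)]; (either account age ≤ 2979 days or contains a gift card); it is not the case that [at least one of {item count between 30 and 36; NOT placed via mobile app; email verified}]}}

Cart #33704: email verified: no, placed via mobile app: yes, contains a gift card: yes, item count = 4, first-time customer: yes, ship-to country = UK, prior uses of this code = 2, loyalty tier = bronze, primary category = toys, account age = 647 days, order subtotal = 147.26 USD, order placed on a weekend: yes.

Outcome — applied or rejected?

Atomic conditions:
  order placed on a weekend: yes → true
  prior uses of this code ≥ 5: 2 ≥ 5 is false
  order subtotal ≥ 681.8 USD: 147.26 ≥ 681.8 is false
  placed via mobile app: yes → true
  account age > 2170 days: 647 > 2170 is false
  email verified: no → false
  primary category ∈ {apparel, books, electronics, grocery}: toys is not in the set → false
  contains a gift card: yes → true
  order subtotal < 80.97 USD: 147.26 < 80.97 is false
  item count ≥ 18: 4 ≥ 18 is false
  primary category ∈ {apparel, books, electronics}: toys is not in the set → false
  loyalty tier ∈ {gold, platinum}: bronze is not in the set → false
  first-time customer: yes → true
  ship-to country = FR: UK == FR is false
  account age ≤ 2979 days: 647 ≤ 2979 is true
  item count between 30 and 36: 4 in [30, 36] is false
  NOT placed via mobile app: yes → false
Combine:
[1.1.1.2] exactly-one(false, false) = false
[1.1.1] true → false = false
[1.1.2.2] exactly-one(false, false) = false
[1.1.2] true AND false = false
[1.1] false → false (antecedent false ⇒ implication holds) = true
[1] NOT true = false
[2.1] false AND true = false
[2.2] false OR false = false
[2.3] false OR false = false
[2] false OR false OR false = false
[3.1.1] true AND false = false
[3.1] NOT false = true
[3.2] true OR true = true
[3.3.1] false OR false OR false = false
[3.3] NOT false = true
[3] true AND true AND true = true
[root] false OR false OR true = true
Overall: true → applied

Applied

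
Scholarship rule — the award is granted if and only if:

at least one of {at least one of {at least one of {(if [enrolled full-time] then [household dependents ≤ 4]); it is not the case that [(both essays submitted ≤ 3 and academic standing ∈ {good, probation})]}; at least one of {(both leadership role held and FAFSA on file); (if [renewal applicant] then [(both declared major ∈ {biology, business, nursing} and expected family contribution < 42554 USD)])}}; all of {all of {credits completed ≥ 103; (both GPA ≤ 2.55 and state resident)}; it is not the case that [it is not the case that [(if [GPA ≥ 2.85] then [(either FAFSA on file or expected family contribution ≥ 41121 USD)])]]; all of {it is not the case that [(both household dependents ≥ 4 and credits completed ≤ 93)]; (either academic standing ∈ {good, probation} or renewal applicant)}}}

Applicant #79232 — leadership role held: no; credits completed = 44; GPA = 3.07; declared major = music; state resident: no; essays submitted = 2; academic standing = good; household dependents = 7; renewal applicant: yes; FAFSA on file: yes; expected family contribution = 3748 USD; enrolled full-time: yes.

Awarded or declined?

Declined

Atomic conditions:
  enrolled full-time: yes → true
  household dependents ≤ 4: 7 ≤ 4 is false
  essays submitted ≤ 3: 2 ≤ 3 is true
  academic standing ∈ {good, probation}: good is in the set → true
  leadership role held: no → false
  FAFSA on file: yes → true
  renewal applicant: yes → true
  declared major ∈ {biology, business, nursing}: music is not in the set → false
  expected family contribution < 42554 USD: 3748 < 42554 is true
  credits completed ≥ 103: 44 ≥ 103 is false
  GPA ≤ 2.55: 3.07 ≤ 2.55 is false
  state resident: no → false
  GPA ≥ 2.85: 3.07 ≥ 2.85 is true
  expected family contribution ≥ 41121 USD: 3748 ≥ 41121 is false
  household dependents ≥ 4: 7 ≥ 4 is true
  credits completed ≤ 93: 44 ≤ 93 is true
Combine:
[1.1.1] true → false = false
[1.1.2.1] true AND true = true
[1.1.2] NOT true = false
[1.1] false OR false = false
[1.2.1] false AND true = false
[1.2.2.2] false AND true = false
[1.2.2] true → false = false
[1.2] false OR false = false
[1] false OR false = false
[2.1.2] false AND false = false
[2.1] false AND false = false
[2.2.1.1.2] true OR false = true
[2.2.1.1] true → true = true
[2.2.1] NOT true = false
[2.2] NOT false = true
[2.3.1.1] true AND true = true
[2.3.1] NOT true = false
[2.3.2] true OR true = true
[2.3] false AND true = false
[2] false AND true AND false = false
[root] false OR false = false
Overall: false → declined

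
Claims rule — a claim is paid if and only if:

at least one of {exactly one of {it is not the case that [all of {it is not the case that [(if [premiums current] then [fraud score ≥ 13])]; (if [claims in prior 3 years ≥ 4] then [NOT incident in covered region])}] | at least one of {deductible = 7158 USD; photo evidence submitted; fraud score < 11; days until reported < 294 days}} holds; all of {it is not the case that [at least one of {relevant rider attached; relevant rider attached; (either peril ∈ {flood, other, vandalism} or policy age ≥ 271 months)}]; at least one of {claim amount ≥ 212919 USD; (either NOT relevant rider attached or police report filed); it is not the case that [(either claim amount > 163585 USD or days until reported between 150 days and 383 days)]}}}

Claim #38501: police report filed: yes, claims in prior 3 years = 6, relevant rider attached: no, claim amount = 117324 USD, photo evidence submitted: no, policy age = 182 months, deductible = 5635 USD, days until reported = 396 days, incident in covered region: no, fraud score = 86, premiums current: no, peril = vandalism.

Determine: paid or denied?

Atomic conditions:
  premiums current: no → false
  fraud score ≥ 13: 86 ≥ 13 is true
  claims in prior 3 years ≥ 4: 6 ≥ 4 is true
  NOT incident in covered region: no → true
  deductible = 7158 USD: 5635 == 7158 is false
  photo evidence submitted: no → false
  fraud score < 11: 86 < 11 is false
  days until reported < 294 days: 396 < 294 is false
  relevant rider attached: no → false
  peril ∈ {flood, other, vandalism}: vandalism is in the set → true
  policy age ≥ 271 months: 182 ≥ 271 is false
  claim amount ≥ 212919 USD: 117324 ≥ 212919 is false
  NOT relevant rider attached: no → true
  police report filed: yes → true
  claim amount > 163585 USD: 117324 > 163585 is false
  days until reported between 150 days and 383 days: 396 in [150, 383] is false
Combine:
[1.1.1.1.1] false → true (antecedent false ⇒ implication holds) = true
[1.1.1.1] NOT true = false
[1.1.1.2] true → true = true
[1.1.1] false AND true = false
[1.1] NOT false = true
[1.2] false OR false OR false OR false = false
[1] exactly-one(true, false) = true
[2.1.1.3] true OR false = true
[2.1.1] false OR false OR true = true
[2.1] NOT true = false
[2.2.2] true OR true = true
[2.2.3.1] false OR false = false
[2.2.3] NOT false = true
[2.2] false OR true OR true = true
[2] false AND true = false
[root] true OR false = true
Overall: true → paid

Paid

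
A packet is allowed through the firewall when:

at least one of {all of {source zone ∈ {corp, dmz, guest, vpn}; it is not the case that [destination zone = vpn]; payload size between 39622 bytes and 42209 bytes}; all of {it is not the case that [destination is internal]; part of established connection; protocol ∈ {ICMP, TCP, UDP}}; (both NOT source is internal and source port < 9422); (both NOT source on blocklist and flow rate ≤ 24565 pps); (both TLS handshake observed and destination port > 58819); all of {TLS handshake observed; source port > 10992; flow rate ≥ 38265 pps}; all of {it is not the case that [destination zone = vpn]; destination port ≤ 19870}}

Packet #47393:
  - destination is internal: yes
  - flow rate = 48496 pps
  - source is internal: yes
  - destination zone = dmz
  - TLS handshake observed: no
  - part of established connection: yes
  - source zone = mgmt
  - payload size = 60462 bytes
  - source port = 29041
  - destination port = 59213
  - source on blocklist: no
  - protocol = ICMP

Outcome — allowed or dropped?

Dropped

Atomic conditions:
  source zone ∈ {corp, dmz, guest, vpn}: mgmt is not in the set → false
  destination zone = vpn: dmz == vpn is false
  payload size between 39622 bytes and 42209 bytes: 60462 in [39622, 42209] is false
  destination is internal: yes → true
  part of established connection: yes → true
  protocol ∈ {ICMP, TCP, UDP}: ICMP is in the set → true
  NOT source is internal: yes → false
  source port < 9422: 29041 < 9422 is false
  NOT source on blocklist: no → true
  flow rate ≤ 24565 pps: 48496 ≤ 24565 is false
  TLS handshake observed: no → false
  destination port > 58819: 59213 > 58819 is true
  source port > 10992: 29041 > 10992 is true
  flow rate ≥ 38265 pps: 48496 ≥ 38265 is true
  destination port ≤ 19870: 59213 ≤ 19870 is false
Combine:
[1.2] NOT false = true
[1] false AND true AND false = false
[2.1] NOT true = false
[2] false AND true AND true = false
[3] false AND false = false
[4] true AND false = false
[5] false AND true = false
[6] false AND true AND true = false
[7.1] NOT false = true
[7] true AND false = false
[root] false OR false OR false OR false OR false OR false OR false = false
Overall: false → dropped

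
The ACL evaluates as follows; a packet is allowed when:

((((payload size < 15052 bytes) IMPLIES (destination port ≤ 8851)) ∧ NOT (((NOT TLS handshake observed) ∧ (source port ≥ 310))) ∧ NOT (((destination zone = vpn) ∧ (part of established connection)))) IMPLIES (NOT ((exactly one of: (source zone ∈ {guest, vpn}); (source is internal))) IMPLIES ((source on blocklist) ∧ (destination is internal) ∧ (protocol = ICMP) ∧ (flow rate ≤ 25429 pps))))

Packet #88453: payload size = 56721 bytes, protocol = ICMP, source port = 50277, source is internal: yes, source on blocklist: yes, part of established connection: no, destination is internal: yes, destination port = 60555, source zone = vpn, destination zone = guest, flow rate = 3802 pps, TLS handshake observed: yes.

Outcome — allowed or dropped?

Atomic conditions:
  payload size < 15052 bytes: 56721 < 15052 is false
  destination port ≤ 8851: 60555 ≤ 8851 is false
  NOT TLS handshake observed: yes → false
  source port ≥ 310: 50277 ≥ 310 is true
  destination zone = vpn: guest == vpn is false
  part of established connection: no → false
  source zone ∈ {guest, vpn}: vpn is in the set → true
  source is internal: yes → true
  source on blocklist: yes → true
  destination is internal: yes → true
  protocol = ICMP: ICMP == ICMP is true
  flow rate ≤ 25429 pps: 3802 ≤ 25429 is true
Combine:
[1.1] false → false (antecedent false ⇒ implication holds) = true
[1.2.1] false AND true = false
[1.2] NOT false = true
[1.3.1] false AND false = false
[1.3] NOT false = true
[1] true AND true AND true = true
[2.1.1] exactly-one(true, true) = false
[2.1] NOT false = true
[2.2] true AND true AND true AND true = true
[2] true → true = true
[root] true → true = true
Overall: true → allowed

Allowed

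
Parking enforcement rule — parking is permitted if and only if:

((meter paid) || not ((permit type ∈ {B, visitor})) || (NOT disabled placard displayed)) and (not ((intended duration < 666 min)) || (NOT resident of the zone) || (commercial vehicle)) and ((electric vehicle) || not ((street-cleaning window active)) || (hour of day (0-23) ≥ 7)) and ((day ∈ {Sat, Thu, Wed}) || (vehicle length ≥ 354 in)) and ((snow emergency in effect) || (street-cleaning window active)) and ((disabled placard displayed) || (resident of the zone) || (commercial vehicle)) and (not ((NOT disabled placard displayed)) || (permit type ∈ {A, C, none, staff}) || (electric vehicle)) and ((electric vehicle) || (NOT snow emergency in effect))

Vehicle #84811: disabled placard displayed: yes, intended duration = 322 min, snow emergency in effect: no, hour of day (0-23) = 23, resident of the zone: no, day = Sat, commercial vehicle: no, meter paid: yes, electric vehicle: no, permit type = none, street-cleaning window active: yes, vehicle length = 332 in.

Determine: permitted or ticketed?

Atomic conditions:
  meter paid: yes → true
  permit type ∈ {B, visitor}: none is not in the set → false
  NOT disabled placard displayed: yes → false
  intended duration < 666 min: 322 < 666 is true
  NOT resident of the zone: no → true
  commercial vehicle: no → false
  electric vehicle: no → false
  street-cleaning window active: yes → true
  hour of day (0-23) ≥ 7: 23 ≥ 7 is true
  day ∈ {Sat, Thu, Wed}: Sat is in the set → true
  vehicle length ≥ 354 in: 332 ≥ 354 is false
  snow emergency in effect: no → false
  disabled placard displayed: yes → true
  resident of the zone: no → false
  permit type ∈ {A, C, none, staff}: none is in the set → true
  NOT snow emergency in effect: no → true
Combine:
[1.2] NOT false = true
[1] true OR true OR false = true
[2.1] NOT true = false
[2] false OR true OR false = true
[3.2] NOT true = false
[3] false OR false OR true = true
[4] true OR false = true
[5] false OR true = true
[6] true OR false OR false = true
[7.1] NOT false = true
[7] true OR true OR false = true
[8] false OR true = true
[root] true AND true AND true AND true AND true AND true AND true AND true = true
Overall: true → permitted

Permitted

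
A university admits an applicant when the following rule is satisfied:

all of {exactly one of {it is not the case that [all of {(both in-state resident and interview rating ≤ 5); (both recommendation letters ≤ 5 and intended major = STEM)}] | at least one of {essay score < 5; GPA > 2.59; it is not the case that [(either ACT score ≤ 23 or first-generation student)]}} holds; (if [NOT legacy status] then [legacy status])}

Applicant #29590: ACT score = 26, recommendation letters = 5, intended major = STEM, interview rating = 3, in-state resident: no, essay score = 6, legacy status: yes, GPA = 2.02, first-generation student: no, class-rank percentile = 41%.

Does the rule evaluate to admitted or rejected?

Atomic conditions:
  in-state resident: no → false
  interview rating ≤ 5: 3 ≤ 5 is true
  recommendation letters ≤ 5: 5 ≤ 5 is true
  intended major = STEM: STEM == STEM is true
  essay score < 5: 6 < 5 is false
  GPA > 2.59: 2.02 > 2.59 is false
  ACT score ≤ 23: 26 ≤ 23 is false
  first-generation student: no → false
  NOT legacy status: yes → false
  legacy status: yes → true
Combine:
[1.1.1.1] false AND true = false
[1.1.1.2] true AND true = true
[1.1.1] false AND true = false
[1.1] NOT false = true
[1.2.3.1] false OR false = false
[1.2.3] NOT false = true
[1.2] false OR false OR true = true
[1] exactly-one(true, true) = false
[2] false → true (antecedent false ⇒ implication holds) = true
[root] false AND true = false
Overall: false → rejected

Rejected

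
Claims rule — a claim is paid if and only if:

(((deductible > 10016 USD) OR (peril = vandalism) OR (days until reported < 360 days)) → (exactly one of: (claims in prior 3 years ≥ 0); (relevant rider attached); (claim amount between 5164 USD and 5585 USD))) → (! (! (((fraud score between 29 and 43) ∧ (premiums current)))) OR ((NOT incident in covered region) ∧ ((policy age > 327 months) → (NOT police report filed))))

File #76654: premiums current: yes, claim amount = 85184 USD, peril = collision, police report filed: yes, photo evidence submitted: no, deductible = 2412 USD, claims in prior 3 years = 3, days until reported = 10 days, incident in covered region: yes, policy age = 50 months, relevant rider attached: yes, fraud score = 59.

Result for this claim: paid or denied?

Atomic conditions:
  deductible > 10016 USD: 2412 > 10016 is false
  peril = vandalism: collision == vandalism is false
  days until reported < 360 days: 10 < 360 is true
  claims in prior 3 years ≥ 0: 3 ≥ 0 is true
  relevant rider attached: yes → true
  claim amount between 5164 USD and 5585 USD: 85184 in [5164, 5585] is false
  fraud score between 29 and 43: 59 in [29, 43] is false
  premiums current: yes → true
  NOT incident in covered region: yes → false
  policy age > 327 months: 50 > 327 is false
  NOT police report filed: yes → false
Combine:
[1.1] false OR false OR true = true
[1.2] exactly-one(true, true, false) = false
[1] true → false = false
[2.1.1.1] false AND true = false
[2.1.1] NOT false = true
[2.1] NOT true = false
[2.2.2] false → false (antecedent false ⇒ implication holds) = true
[2.2] false AND true = false
[2] false OR false = false
[root] false → false (antecedent false ⇒ implication holds) = true
Overall: true → paid

Paid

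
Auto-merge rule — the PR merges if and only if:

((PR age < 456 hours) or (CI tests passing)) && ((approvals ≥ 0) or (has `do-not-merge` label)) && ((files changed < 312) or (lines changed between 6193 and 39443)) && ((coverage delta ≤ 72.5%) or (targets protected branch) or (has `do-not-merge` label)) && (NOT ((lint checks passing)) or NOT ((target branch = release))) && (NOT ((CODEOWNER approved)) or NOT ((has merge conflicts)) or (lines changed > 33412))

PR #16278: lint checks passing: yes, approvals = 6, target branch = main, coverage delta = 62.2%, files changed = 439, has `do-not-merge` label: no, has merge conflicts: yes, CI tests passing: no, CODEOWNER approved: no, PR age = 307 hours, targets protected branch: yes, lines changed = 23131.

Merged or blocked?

Merged

Atomic conditions:
  PR age < 456 hours: 307 < 456 is true
  CI tests passing: no → false
  approvals ≥ 0: 6 ≥ 0 is true
  has `do-not-merge` label: no → false
  files changed < 312: 439 < 312 is false
  lines changed between 6193 and 39443: 23131 in [6193, 39443] is true
  coverage delta ≤ 72.5%: 62.2 ≤ 72.5 is true
  targets protected branch: yes → true
  lint checks passing: yes → true
  target branch = release: main == release is false
  CODEOWNER approved: no → false
  has merge conflicts: yes → true
  lines changed > 33412: 23131 > 33412 is false
Combine:
[1] true OR false = true
[2] true OR false = true
[3] false OR true = true
[4] true OR true OR false = true
[5.1] NOT true = false
[5.2] NOT false = true
[5] false OR true = true
[6.1] NOT false = true
[6.2] NOT true = false
[6] true OR false OR false = true
[root] true AND true AND true AND true AND true AND true = true
Overall: true → merged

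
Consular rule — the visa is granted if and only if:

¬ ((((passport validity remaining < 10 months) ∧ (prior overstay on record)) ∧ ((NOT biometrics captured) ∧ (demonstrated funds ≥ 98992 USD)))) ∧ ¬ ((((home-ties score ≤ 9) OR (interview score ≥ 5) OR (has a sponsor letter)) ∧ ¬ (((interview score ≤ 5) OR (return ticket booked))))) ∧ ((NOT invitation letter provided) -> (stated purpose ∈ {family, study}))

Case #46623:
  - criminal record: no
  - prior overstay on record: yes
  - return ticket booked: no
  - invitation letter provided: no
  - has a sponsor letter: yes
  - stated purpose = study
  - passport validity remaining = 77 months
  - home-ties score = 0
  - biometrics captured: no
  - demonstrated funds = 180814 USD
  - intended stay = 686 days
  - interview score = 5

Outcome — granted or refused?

Granted

Atomic conditions:
  passport validity remaining < 10 months: 77 < 10 is false
  prior overstay on record: yes → true
  NOT biometrics captured: no → true
  demonstrated funds ≥ 98992 USD: 180814 ≥ 98992 is true
  home-ties score ≤ 9: 0 ≤ 9 is true
  interview score ≥ 5: 5 ≥ 5 is true
  has a sponsor letter: yes → true
  interview score ≤ 5: 5 ≤ 5 is true
  return ticket booked: no → false
  NOT invitation letter provided: no → true
  stated purpose ∈ {family, study}: study is in the set → true
Combine:
[1.1.1] false AND true = false
[1.1.2] true AND true = true
[1.1] false AND true = false
[1] NOT false = true
[2.1.1] true OR true OR true = true
[2.1.2.1] true OR false = true
[2.1.2] NOT true = false
[2.1] true AND false = false
[2] NOT false = true
[3] true → true = true
[root] true AND true AND true = true
Overall: true → granted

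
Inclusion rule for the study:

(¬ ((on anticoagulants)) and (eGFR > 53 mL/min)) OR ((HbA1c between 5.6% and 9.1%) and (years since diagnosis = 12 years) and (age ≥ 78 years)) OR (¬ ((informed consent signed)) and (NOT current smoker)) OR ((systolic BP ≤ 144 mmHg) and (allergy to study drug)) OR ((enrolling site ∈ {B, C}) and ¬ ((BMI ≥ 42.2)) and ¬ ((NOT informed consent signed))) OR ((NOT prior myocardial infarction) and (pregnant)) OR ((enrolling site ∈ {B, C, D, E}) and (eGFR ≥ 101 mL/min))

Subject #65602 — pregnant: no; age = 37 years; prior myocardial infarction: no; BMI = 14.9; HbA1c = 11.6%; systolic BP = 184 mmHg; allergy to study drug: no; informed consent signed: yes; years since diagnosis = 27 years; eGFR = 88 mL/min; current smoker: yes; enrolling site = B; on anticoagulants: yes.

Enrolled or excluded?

Enrolled

Atomic conditions:
  on anticoagulants: yes → true
  eGFR > 53 mL/min: 88 > 53 is true
  HbA1c between 5.6% and 9.1%: 11.6 in [5.6, 9.1] is false
  years since diagnosis = 12 years: 27 == 12 is false
  age ≥ 78 years: 37 ≥ 78 is false
  informed consent signed: yes → true
  NOT current smoker: yes → false
  systolic BP ≤ 144 mmHg: 184 ≤ 144 is false
  allergy to study drug: no → false
  enrolling site ∈ {B, C}: B is in the set → true
  BMI ≥ 42.2: 14.9 ≥ 42.2 is false
  NOT informed consent signed: yes → false
  NOT prior myocardial infarction: no → true
  pregnant: no → false
  enrolling site ∈ {B, C, D, E}: B is in the set → true
  eGFR ≥ 101 mL/min: 88 ≥ 101 is false
Combine:
[1.1] NOT true = false
[1] false AND true = false
[2] false AND false AND false = false
[3.1] NOT true = false
[3] false AND false = false
[4] false AND false = false
[5.2] NOT false = true
[5.3] NOT false = true
[5] true AND true AND true = true
[6] true AND false = false
[7] true AND false = false
[root] false OR false OR false OR false OR true OR false OR false = true
Overall: true → enrolled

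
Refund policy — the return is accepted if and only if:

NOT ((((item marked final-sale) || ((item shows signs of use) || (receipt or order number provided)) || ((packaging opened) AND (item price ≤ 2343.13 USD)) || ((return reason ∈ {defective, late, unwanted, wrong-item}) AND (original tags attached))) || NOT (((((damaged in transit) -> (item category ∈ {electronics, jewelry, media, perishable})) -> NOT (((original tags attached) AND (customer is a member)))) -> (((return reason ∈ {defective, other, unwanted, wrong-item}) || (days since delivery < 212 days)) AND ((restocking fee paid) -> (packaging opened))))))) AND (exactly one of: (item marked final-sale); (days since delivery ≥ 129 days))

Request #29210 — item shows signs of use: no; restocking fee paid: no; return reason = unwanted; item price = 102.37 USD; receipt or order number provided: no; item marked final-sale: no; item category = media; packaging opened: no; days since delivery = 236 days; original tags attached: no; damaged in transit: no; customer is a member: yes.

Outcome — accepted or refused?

Atomic conditions:
  item marked final-sale: no → false
  item shows signs of use: no → false
  receipt or order number provided: no → false
  packaging opened: no → false
  item price ≤ 2343.13 USD: 102.37 ≤ 2343.13 is true
  return reason ∈ {defective, late, unwanted, wrong-item}: unwanted is in the set → true
  original tags attached: no → false
  damaged in transit: no → false
  item category ∈ {electronics, jewelry, media, perishable}: media is in the set → true
  customer is a member: yes → true
  return reason ∈ {defective, other, unwanted, wrong-item}: unwanted is in the set → true
  days since delivery < 212 days: 236 < 212 is false
  restocking fee paid: no → false
  days since delivery ≥ 129 days: 236 ≥ 129 is true
Combine:
[1.1.1.2] false OR false = false
[1.1.1.3] false AND true = false
[1.1.1.4] true AND false = false
[1.1.1] false OR false OR false OR false = false
[1.1.2.1.1.1] false → true (antecedent false ⇒ implication holds) = true
[1.1.2.1.1.2.1] false AND true = false
[1.1.2.1.1.2] NOT false = true
[1.1.2.1.1] true → true = true
[1.1.2.1.2.1] true OR false = true
[1.1.2.1.2.2] false → false (antecedent false ⇒ implication holds) = true
[1.1.2.1.2] true AND true = true
[1.1.2.1] true → true = true
[1.1.2] NOT true = false
[1.1] false OR false = false
[1] NOT false = true
[2] exactly-one(false, true) = true
[root] true AND true = true
Overall: true → accepted

Accepted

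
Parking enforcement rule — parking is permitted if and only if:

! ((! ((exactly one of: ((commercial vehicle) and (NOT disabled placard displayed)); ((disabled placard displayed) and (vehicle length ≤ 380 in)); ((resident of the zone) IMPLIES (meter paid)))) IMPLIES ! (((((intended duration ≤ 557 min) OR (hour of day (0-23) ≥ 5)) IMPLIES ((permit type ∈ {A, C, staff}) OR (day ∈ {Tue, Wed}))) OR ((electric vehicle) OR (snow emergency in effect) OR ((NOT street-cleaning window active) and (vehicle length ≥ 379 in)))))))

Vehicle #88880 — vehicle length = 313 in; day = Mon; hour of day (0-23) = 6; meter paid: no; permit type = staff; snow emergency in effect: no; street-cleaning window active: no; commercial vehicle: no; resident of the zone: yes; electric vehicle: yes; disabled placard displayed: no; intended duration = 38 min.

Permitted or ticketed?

Permitted

Atomic conditions:
  commercial vehicle: no → false
  NOT disabled placard displayed: no → true
  disabled placard displayed: no → false
  vehicle length ≤ 380 in: 313 ≤ 380 is true
  resident of the zone: yes → true
  meter paid: no → false
  intended duration ≤ 557 min: 38 ≤ 557 is true
  hour of day (0-23) ≥ 5: 6 ≥ 5 is true
  permit type ∈ {A, C, staff}: staff is in the set → true
  day ∈ {Tue, Wed}: Mon is not in the set → false
  electric vehicle: yes → true
  snow emergency in effect: no → false
  NOT street-cleaning window active: no → true
  vehicle length ≥ 379 in: 313 ≥ 379 is false
Combine:
[1.1.1.1] false AND true = false
[1.1.1.2] false AND true = false
[1.1.1.3] true → false = false
[1.1.1] exactly-one(false, false, false) = false
[1.1] NOT false = true
[1.2.1.1.1] true OR true = true
[1.2.1.1.2] true OR false = true
[1.2.1.1] true → true = true
[1.2.1.2.3] true AND false = false
[1.2.1.2] true OR false OR false = true
[1.2.1] true OR true = true
[1.2] NOT true = false
[1] true → false = false
[root] NOT false = true
Overall: true → permitted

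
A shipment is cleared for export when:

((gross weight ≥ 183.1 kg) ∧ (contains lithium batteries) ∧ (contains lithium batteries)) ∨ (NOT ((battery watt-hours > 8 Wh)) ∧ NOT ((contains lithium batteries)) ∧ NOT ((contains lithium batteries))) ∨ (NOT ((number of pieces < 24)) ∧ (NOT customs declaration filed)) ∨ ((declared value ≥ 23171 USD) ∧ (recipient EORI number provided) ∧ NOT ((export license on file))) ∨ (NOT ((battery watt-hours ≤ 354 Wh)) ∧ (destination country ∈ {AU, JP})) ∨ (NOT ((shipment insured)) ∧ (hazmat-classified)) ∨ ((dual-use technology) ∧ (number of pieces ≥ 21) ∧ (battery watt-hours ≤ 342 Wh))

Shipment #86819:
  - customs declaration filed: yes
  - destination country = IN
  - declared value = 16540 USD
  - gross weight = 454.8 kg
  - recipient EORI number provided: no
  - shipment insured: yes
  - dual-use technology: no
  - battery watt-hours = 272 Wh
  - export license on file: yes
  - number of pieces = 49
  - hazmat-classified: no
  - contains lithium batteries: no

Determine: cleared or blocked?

Atomic conditions:
  gross weight ≥ 183.1 kg: 454.8 ≥ 183.1 is true
  contains lithium batteries: no → false
  battery watt-hours > 8 Wh: 272 > 8 is true
  number of pieces < 24: 49 < 24 is false
  NOT customs declaration filed: yes → false
  declared value ≥ 23171 USD: 16540 ≥ 23171 is false
  recipient EORI number provided: no → false
  export license on file: yes → true
  battery watt-hours ≤ 354 Wh: 272 ≤ 354 is true
  destination country ∈ {AU, JP}: IN is not in the set → false
  shipment insured: yes → true
  hazmat-classified: no → false
  dual-use technology: no → false
  number of pieces ≥ 21: 49 ≥ 21 is true
  battery watt-hours ≤ 342 Wh: 272 ≤ 342 is true
Combine:
[1] true AND false AND false = false
[2.1] NOT true = false
[2.2] NOT false = true
[2.3] NOT false = true
[2] false AND true AND true = false
[3.1] NOT false = true
[3] true AND false = false
[4.3] NOT true = false
[4] false AND false AND false = false
[5.1] NOT true = false
[5] false AND false = false
[6.1] NOT true = false
[6] false AND false = false
[7] false AND true AND true = false
[root] false OR false OR false OR false OR false OR false OR false = false
Overall: false → blocked

Blocked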